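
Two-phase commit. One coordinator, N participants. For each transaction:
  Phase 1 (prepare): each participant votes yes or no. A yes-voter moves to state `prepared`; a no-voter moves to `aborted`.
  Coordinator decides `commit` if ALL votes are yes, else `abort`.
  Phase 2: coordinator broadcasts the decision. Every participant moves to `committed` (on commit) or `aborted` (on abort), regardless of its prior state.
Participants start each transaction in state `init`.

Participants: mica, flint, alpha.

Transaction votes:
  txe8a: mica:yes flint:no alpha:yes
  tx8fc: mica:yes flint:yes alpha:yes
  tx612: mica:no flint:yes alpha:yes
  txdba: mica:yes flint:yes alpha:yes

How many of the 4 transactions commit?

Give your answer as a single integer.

Answer: 2

Derivation:
txe8a: no from flint -> abort (commits=0)
tx8fc: all yes -> commit (commits=1)
tx612: no from mica -> abort (commits=1)
txdba: all yes -> commit (commits=2)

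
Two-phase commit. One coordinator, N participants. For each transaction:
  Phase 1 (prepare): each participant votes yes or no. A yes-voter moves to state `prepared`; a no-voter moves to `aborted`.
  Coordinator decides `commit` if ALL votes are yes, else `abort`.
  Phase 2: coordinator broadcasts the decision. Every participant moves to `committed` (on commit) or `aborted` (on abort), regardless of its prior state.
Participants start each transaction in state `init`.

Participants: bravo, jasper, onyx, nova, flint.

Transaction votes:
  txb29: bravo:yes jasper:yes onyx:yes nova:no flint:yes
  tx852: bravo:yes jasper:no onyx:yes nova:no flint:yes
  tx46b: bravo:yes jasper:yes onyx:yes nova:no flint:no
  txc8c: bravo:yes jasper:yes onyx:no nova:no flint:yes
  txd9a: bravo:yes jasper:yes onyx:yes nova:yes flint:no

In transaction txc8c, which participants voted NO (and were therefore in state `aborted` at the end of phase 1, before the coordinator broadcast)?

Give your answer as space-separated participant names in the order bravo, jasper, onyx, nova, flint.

Txn txc8c phase 1: bravo yes -> prepared; jasper yes -> prepared; onyx no -> aborted; nova no -> aborted; flint yes -> prepared

Answer: onyx nova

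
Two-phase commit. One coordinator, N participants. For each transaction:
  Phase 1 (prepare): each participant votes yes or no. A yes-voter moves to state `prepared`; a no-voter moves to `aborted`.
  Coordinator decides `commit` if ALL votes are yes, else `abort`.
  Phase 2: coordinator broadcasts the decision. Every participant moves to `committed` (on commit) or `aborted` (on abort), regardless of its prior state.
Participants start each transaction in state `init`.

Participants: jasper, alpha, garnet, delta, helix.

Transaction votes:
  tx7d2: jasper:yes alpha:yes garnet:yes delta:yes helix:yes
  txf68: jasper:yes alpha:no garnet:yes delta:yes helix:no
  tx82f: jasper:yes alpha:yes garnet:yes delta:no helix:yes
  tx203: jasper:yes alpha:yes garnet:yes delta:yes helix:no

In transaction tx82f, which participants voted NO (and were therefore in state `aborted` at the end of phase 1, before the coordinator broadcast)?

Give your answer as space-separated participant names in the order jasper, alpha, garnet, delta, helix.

Answer: delta

Derivation:
Txn tx82f phase 1: jasper yes -> prepared; alpha yes -> prepared; garnet yes -> prepared; delta no -> aborted; helix yes -> prepared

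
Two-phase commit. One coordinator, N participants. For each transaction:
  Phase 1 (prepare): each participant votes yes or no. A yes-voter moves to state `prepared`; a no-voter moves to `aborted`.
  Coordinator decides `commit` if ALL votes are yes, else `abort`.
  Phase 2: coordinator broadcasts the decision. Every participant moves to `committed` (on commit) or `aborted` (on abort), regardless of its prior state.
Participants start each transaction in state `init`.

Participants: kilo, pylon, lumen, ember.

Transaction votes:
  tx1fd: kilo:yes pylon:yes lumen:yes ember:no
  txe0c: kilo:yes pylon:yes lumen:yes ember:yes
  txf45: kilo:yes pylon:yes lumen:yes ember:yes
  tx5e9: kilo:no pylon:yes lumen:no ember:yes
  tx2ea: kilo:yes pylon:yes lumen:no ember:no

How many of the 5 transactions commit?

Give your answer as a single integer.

tx1fd: no from ember -> abort (commits=0)
txe0c: all yes -> commit (commits=1)
txf45: all yes -> commit (commits=2)
tx5e9: no from kilo, lumen -> abort (commits=2)
tx2ea: no from lumen, ember -> abort (commits=2)

Answer: 2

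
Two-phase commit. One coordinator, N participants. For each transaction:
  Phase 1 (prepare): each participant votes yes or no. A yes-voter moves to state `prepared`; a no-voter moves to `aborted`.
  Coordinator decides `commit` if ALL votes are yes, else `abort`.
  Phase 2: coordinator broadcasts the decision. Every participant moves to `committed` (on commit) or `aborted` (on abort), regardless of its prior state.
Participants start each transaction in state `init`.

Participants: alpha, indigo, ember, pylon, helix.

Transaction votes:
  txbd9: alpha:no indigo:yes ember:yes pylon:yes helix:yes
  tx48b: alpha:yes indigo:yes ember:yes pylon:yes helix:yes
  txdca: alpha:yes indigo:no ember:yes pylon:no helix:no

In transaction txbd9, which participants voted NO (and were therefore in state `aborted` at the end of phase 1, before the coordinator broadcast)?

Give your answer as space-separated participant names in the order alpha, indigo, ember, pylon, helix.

Answer: alpha

Derivation:
Txn txbd9 phase 1: alpha no -> aborted; indigo yes -> prepared; ember yes -> prepared; pylon yes -> prepared; helix yes -> prepared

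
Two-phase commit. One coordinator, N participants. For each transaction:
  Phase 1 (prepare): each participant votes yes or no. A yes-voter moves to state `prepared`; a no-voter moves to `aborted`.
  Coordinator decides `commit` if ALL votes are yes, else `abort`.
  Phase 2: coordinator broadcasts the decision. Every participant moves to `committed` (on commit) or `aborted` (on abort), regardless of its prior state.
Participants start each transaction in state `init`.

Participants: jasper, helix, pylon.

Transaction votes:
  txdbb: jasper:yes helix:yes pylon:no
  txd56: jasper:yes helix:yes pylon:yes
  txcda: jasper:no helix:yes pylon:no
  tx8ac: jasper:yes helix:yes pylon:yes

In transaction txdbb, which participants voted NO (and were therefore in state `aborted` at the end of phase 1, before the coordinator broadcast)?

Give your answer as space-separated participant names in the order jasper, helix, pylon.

Answer: pylon

Derivation:
Txn txdbb phase 1: jasper yes -> prepared; helix yes -> prepared; pylon no -> aborted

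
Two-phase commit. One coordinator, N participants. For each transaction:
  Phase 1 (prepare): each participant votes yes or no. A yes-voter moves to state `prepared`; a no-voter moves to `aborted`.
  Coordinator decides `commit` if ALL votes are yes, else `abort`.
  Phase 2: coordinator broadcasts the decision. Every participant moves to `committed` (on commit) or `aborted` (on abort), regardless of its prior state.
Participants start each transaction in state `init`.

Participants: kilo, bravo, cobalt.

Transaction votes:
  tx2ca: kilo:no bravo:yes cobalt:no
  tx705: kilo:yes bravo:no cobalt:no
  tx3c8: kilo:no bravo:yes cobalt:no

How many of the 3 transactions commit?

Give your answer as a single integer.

tx2ca: no from kilo, cobalt -> abort (commits=0)
tx705: no from bravo, cobalt -> abort (commits=0)
tx3c8: no from kilo, cobalt -> abort (commits=0)

Answer: 0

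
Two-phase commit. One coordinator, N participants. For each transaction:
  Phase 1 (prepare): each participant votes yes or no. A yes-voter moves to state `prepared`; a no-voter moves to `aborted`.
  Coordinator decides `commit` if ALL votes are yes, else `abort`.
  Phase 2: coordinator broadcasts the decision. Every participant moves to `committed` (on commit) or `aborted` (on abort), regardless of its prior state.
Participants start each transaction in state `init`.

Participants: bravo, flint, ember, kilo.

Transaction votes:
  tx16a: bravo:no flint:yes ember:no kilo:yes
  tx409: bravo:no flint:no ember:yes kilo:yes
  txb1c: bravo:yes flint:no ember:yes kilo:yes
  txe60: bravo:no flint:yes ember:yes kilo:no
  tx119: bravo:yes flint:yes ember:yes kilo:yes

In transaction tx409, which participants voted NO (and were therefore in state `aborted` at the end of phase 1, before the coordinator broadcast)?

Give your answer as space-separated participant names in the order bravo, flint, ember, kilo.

Txn tx409 phase 1: bravo no -> aborted; flint no -> aborted; ember yes -> prepared; kilo yes -> prepared

Answer: bravo flint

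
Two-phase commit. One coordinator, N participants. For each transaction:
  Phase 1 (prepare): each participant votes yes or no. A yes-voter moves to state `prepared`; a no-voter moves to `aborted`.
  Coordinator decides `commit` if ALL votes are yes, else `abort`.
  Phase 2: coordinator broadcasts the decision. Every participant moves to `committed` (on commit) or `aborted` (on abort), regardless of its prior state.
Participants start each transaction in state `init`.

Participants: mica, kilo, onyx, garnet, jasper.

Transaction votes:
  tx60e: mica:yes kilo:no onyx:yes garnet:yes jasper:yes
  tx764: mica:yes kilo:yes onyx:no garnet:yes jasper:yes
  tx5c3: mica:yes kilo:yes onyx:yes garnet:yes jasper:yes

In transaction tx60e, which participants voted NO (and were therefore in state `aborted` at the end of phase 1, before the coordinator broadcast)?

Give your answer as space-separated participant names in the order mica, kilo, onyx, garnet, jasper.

Answer: kilo

Derivation:
Txn tx60e phase 1: mica yes -> prepared; kilo no -> aborted; onyx yes -> prepared; garnet yes -> prepared; jasper yes -> prepared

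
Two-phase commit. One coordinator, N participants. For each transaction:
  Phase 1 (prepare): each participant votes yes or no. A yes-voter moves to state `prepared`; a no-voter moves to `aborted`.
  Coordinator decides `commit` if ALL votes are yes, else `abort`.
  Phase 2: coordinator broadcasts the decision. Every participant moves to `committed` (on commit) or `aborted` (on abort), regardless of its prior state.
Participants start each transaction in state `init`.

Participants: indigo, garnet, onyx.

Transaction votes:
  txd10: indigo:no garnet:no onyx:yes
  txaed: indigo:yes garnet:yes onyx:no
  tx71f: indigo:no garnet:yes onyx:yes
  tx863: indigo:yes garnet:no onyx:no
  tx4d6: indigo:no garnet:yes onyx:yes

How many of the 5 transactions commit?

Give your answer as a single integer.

txd10: no from indigo, garnet -> abort (commits=0)
txaed: no from onyx -> abort (commits=0)
tx71f: no from indigo -> abort (commits=0)
tx863: no from garnet, onyx -> abort (commits=0)
tx4d6: no from indigo -> abort (commits=0)

Answer: 0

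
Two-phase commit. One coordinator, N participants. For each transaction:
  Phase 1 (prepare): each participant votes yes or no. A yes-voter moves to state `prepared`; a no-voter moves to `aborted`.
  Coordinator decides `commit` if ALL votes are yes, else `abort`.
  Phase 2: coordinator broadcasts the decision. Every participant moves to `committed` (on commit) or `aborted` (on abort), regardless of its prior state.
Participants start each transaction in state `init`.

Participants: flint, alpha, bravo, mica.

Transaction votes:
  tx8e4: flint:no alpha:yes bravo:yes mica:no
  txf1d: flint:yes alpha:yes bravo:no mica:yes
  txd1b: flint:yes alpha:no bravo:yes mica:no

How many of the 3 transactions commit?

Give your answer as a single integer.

Answer: 0

Derivation:
tx8e4: no from flint, mica -> abort (commits=0)
txf1d: no from bravo -> abort (commits=0)
txd1b: no from alpha, mica -> abort (commits=0)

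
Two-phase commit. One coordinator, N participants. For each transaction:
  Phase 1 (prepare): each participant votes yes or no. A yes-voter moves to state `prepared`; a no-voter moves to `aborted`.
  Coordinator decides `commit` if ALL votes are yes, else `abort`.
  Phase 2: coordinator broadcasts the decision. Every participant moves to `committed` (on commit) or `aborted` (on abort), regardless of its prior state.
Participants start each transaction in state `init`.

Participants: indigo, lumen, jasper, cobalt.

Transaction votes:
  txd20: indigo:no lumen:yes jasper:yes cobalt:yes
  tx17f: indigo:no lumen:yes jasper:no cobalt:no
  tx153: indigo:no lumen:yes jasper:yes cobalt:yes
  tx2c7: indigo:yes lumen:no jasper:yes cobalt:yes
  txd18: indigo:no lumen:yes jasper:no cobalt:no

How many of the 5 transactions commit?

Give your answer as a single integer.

txd20: no from indigo -> abort (commits=0)
tx17f: no from indigo, jasper, cobalt -> abort (commits=0)
tx153: no from indigo -> abort (commits=0)
tx2c7: no from lumen -> abort (commits=0)
txd18: no from indigo, jasper, cobalt -> abort (commits=0)

Answer: 0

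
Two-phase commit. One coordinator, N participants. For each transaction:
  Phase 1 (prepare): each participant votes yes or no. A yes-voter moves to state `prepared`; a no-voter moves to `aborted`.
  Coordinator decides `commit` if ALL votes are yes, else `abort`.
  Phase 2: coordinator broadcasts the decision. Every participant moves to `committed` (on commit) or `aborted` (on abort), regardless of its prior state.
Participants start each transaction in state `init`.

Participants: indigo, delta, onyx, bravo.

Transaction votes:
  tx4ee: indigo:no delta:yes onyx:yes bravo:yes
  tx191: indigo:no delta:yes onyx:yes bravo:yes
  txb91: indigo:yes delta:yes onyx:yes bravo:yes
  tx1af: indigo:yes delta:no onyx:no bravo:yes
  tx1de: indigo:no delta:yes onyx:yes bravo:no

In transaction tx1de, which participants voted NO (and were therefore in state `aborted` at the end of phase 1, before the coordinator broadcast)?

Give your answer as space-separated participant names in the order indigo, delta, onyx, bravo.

Answer: indigo bravo

Derivation:
Txn tx1de phase 1: indigo no -> aborted; delta yes -> prepared; onyx yes -> prepared; bravo no -> aborted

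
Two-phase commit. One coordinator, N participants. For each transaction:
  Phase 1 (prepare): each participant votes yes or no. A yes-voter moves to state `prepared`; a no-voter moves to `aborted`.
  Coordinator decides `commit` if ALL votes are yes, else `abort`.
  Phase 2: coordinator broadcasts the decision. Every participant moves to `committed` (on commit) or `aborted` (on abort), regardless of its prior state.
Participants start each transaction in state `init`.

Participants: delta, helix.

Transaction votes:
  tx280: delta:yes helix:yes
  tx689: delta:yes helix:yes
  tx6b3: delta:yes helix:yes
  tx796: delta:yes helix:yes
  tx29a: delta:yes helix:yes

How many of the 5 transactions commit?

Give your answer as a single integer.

tx280: all yes -> commit (commits=1)
tx689: all yes -> commit (commits=2)
tx6b3: all yes -> commit (commits=3)
tx796: all yes -> commit (commits=4)
tx29a: all yes -> commit (commits=5)

Answer: 5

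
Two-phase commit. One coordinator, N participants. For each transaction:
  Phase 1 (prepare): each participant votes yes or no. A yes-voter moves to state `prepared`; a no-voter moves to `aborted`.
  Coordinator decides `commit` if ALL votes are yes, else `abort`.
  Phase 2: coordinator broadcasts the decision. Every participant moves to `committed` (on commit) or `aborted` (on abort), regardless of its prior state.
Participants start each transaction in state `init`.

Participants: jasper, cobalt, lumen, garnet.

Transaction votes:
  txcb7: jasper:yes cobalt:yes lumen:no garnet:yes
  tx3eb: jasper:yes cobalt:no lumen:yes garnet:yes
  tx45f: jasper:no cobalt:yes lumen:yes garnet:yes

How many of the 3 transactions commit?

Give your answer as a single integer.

txcb7: no from lumen -> abort (commits=0)
tx3eb: no from cobalt -> abort (commits=0)
tx45f: no from jasper -> abort (commits=0)

Answer: 0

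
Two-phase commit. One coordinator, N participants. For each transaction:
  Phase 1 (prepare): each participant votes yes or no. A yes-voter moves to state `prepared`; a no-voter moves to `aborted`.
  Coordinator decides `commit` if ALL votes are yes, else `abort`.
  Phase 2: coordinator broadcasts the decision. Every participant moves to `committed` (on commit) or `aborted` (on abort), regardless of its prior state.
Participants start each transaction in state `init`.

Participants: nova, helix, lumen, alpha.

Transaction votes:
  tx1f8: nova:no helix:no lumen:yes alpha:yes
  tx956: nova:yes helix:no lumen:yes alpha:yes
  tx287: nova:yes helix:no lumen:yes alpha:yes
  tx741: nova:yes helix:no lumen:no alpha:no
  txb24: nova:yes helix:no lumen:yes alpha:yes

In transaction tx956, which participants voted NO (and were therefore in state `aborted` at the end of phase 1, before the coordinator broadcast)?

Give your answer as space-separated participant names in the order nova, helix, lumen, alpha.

Txn tx956 phase 1: nova yes -> prepared; helix no -> aborted; lumen yes -> prepared; alpha yes -> prepared

Answer: helix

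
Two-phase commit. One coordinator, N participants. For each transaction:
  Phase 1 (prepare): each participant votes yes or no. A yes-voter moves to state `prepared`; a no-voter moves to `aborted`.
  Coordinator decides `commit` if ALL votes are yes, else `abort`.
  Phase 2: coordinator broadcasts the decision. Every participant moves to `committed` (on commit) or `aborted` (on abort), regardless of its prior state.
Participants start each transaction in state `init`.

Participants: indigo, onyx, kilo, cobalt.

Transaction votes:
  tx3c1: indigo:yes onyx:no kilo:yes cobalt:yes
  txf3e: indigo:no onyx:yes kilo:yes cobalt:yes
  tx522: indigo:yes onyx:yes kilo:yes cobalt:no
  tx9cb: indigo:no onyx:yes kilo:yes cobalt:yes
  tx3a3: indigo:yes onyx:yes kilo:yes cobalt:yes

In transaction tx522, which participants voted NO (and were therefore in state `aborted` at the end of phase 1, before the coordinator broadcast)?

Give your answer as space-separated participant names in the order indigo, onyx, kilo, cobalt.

Answer: cobalt

Derivation:
Txn tx522 phase 1: indigo yes -> prepared; onyx yes -> prepared; kilo yes -> prepared; cobalt no -> aborted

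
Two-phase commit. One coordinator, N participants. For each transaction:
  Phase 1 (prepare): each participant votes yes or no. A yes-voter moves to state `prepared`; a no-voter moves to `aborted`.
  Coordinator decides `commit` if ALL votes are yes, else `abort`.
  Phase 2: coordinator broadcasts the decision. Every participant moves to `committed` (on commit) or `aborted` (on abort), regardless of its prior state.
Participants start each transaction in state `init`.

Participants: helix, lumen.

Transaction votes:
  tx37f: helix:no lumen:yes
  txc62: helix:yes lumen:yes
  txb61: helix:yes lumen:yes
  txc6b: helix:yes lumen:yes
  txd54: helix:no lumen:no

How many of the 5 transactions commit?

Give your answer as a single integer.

Answer: 3

Derivation:
tx37f: no from helix -> abort (commits=0)
txc62: all yes -> commit (commits=1)
txb61: all yes -> commit (commits=2)
txc6b: all yes -> commit (commits=3)
txd54: no from helix, lumen -> abort (commits=3)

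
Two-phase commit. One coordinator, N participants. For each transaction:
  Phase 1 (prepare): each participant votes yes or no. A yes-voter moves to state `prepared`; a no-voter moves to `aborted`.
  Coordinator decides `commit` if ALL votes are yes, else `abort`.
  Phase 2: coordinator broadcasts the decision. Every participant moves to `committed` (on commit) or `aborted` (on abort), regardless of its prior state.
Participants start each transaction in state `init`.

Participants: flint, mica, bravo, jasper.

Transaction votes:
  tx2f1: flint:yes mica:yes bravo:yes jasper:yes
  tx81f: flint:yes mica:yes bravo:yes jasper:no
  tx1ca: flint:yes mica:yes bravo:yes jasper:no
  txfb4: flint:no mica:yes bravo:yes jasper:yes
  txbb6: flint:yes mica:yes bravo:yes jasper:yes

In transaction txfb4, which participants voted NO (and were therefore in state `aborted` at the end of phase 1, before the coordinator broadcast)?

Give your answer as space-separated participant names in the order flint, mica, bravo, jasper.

Answer: flint

Derivation:
Txn txfb4 phase 1: flint no -> aborted; mica yes -> prepared; bravo yes -> prepared; jasper yes -> prepared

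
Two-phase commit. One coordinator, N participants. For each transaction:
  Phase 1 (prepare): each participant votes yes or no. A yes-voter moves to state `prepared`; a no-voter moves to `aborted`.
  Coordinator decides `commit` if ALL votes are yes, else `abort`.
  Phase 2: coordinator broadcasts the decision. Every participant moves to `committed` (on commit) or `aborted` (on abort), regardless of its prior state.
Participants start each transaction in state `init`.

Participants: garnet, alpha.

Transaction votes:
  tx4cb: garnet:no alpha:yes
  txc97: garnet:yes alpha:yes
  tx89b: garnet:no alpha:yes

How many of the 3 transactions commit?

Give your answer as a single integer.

Answer: 1

Derivation:
tx4cb: no from garnet -> abort (commits=0)
txc97: all yes -> commit (commits=1)
tx89b: no from garnet -> abort (commits=1)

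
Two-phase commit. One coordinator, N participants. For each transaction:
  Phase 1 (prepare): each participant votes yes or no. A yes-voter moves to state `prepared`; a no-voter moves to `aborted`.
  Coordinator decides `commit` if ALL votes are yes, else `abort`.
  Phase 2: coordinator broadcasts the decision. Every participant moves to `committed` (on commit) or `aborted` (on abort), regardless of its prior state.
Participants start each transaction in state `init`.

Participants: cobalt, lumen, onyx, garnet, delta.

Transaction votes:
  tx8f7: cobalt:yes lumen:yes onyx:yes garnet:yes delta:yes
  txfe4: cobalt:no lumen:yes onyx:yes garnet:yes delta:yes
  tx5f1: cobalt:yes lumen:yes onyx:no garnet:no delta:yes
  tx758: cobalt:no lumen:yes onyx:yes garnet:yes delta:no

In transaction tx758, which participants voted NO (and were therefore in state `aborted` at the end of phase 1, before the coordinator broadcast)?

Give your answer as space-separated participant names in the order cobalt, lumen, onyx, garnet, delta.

Answer: cobalt delta

Derivation:
Txn tx758 phase 1: cobalt no -> aborted; lumen yes -> prepared; onyx yes -> prepared; garnet yes -> prepared; delta no -> aborted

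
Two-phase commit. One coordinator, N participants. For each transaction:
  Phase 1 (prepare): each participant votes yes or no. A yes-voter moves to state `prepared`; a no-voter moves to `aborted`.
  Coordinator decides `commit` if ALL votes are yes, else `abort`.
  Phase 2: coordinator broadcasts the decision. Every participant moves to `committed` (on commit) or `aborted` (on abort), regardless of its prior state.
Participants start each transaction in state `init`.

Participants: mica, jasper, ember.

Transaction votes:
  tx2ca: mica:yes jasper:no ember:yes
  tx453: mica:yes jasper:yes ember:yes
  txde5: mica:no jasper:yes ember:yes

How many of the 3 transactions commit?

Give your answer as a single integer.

tx2ca: no from jasper -> abort (commits=0)
tx453: all yes -> commit (commits=1)
txde5: no from mica -> abort (commits=1)

Answer: 1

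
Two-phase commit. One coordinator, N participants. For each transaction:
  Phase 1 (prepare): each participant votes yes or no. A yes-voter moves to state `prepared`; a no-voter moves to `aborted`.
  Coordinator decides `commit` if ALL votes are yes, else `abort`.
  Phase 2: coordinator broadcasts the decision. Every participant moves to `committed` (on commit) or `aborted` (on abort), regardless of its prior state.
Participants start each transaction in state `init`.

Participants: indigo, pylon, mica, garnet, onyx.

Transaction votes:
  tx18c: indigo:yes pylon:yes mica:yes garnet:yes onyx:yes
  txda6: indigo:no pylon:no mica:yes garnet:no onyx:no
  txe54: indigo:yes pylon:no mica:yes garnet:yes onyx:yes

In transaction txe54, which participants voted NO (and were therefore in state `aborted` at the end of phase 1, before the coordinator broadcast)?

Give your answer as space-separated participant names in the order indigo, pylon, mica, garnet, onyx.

Answer: pylon

Derivation:
Txn txe54 phase 1: indigo yes -> prepared; pylon no -> aborted; mica yes -> prepared; garnet yes -> prepared; onyx yes -> prepared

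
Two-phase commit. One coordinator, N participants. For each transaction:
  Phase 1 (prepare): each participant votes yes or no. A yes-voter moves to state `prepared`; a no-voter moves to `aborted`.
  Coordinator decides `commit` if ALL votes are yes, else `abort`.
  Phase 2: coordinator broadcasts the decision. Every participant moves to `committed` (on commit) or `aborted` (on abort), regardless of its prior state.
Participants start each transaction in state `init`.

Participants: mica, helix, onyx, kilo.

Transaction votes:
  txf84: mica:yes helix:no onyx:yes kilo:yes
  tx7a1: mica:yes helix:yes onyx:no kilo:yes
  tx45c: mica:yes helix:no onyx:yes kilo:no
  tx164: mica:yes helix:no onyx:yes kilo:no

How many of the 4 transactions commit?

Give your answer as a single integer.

txf84: no from helix -> abort (commits=0)
tx7a1: no from onyx -> abort (commits=0)
tx45c: no from helix, kilo -> abort (commits=0)
tx164: no from helix, kilo -> abort (commits=0)

Answer: 0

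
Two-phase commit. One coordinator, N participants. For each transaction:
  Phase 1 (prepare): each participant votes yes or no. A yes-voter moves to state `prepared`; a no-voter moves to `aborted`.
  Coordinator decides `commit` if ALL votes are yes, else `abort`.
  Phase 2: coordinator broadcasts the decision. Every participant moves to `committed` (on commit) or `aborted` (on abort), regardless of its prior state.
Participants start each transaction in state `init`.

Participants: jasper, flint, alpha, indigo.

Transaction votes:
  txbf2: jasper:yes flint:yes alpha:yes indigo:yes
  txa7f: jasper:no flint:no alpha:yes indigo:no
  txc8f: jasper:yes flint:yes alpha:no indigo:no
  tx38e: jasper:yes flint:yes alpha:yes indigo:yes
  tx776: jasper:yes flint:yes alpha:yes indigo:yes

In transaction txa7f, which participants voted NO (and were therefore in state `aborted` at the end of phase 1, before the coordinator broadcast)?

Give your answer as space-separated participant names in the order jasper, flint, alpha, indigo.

Txn txa7f phase 1: jasper no -> aborted; flint no -> aborted; alpha yes -> prepared; indigo no -> aborted

Answer: jasper flint indigo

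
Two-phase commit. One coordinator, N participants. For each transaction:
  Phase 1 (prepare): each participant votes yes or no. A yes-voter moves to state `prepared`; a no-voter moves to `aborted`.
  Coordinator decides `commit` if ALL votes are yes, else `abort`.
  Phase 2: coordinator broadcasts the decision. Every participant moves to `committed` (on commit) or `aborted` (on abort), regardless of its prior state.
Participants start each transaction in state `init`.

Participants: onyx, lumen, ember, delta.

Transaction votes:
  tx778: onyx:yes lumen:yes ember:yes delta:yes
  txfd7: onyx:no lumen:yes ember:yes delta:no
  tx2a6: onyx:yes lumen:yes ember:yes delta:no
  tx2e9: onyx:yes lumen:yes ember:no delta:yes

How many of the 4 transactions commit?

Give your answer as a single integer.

Answer: 1

Derivation:
tx778: all yes -> commit (commits=1)
txfd7: no from onyx, delta -> abort (commits=1)
tx2a6: no from delta -> abort (commits=1)
tx2e9: no from ember -> abort (commits=1)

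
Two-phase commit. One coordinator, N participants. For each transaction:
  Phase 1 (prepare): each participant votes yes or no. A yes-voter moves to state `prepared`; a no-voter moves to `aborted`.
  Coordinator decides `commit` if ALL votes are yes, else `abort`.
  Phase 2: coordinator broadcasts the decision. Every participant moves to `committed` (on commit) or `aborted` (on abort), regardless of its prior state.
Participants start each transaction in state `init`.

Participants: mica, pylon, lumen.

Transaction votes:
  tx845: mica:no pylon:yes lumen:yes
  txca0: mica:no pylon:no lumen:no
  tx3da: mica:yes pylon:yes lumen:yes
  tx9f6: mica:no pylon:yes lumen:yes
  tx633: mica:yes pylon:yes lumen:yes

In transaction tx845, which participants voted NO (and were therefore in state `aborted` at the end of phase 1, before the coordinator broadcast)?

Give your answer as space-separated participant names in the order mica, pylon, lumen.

Txn tx845 phase 1: mica no -> aborted; pylon yes -> prepared; lumen yes -> prepared

Answer: mica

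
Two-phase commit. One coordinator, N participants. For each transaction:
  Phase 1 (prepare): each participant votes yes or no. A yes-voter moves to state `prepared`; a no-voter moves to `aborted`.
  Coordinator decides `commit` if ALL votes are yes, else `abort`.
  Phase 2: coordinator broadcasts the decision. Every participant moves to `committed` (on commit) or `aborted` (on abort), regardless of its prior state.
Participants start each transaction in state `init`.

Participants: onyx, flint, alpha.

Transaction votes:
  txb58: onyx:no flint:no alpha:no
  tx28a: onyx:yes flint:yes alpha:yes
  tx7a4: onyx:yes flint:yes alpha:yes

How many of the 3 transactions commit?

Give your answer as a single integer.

Answer: 2

Derivation:
txb58: no from onyx, flint, alpha -> abort (commits=0)
tx28a: all yes -> commit (commits=1)
tx7a4: all yes -> commit (commits=2)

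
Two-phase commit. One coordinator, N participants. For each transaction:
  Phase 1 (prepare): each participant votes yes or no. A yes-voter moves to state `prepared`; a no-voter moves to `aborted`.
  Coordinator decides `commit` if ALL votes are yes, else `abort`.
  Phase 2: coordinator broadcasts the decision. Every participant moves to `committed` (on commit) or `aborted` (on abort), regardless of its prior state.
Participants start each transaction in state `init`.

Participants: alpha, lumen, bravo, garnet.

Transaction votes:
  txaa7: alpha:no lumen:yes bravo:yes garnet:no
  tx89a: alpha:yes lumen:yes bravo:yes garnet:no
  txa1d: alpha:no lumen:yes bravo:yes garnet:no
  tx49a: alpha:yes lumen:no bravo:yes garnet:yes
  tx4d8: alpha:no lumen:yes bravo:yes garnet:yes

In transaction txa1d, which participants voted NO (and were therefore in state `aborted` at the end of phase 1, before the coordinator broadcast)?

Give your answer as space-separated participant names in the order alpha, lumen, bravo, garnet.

Txn txa1d phase 1: alpha no -> aborted; lumen yes -> prepared; bravo yes -> prepared; garnet no -> aborted

Answer: alpha garnet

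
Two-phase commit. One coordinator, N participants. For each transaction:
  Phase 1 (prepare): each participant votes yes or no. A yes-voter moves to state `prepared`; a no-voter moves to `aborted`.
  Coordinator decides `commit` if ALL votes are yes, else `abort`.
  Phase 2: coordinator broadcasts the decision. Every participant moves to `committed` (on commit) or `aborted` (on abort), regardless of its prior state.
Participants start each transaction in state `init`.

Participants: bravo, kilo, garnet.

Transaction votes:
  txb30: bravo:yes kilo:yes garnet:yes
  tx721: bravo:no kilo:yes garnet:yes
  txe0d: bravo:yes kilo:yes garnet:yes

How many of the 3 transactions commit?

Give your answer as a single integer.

txb30: all yes -> commit (commits=1)
tx721: no from bravo -> abort (commits=1)
txe0d: all yes -> commit (commits=2)

Answer: 2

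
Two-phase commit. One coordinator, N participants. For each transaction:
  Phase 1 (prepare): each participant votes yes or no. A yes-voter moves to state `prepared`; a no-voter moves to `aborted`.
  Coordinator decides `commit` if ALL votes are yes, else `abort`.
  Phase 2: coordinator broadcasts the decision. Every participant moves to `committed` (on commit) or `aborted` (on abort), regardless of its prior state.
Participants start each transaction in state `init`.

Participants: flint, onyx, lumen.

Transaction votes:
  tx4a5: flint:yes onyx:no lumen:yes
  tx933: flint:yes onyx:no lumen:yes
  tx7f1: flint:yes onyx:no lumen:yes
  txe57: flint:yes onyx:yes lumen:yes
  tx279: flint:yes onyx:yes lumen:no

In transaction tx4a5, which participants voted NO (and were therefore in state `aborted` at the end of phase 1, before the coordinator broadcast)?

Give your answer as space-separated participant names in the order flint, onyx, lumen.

Txn tx4a5 phase 1: flint yes -> prepared; onyx no -> aborted; lumen yes -> prepared

Answer: onyx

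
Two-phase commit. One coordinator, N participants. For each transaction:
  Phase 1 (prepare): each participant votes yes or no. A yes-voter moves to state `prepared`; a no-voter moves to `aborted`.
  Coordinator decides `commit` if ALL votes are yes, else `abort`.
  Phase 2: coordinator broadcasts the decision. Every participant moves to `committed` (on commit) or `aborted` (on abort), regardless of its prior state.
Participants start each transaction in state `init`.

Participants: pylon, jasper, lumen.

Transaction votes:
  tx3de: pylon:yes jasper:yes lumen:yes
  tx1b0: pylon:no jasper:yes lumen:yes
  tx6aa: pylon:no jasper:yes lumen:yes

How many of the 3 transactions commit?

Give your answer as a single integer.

Answer: 1

Derivation:
tx3de: all yes -> commit (commits=1)
tx1b0: no from pylon -> abort (commits=1)
tx6aa: no from pylon -> abort (commits=1)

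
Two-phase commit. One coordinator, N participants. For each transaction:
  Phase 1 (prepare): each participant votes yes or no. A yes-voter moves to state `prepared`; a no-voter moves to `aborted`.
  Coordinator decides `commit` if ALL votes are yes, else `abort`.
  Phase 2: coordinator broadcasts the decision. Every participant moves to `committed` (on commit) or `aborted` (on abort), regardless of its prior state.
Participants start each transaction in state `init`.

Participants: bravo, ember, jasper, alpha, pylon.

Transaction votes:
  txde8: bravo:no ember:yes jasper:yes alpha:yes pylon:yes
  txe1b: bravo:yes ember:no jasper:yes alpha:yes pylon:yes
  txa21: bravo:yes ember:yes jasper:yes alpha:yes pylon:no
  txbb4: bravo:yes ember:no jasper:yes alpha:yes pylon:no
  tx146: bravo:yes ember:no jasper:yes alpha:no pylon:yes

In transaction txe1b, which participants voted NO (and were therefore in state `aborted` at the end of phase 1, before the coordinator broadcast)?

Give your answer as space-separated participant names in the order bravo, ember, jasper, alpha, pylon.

Answer: ember

Derivation:
Txn txe1b phase 1: bravo yes -> prepared; ember no -> aborted; jasper yes -> prepared; alpha yes -> prepared; pylon yes -> prepared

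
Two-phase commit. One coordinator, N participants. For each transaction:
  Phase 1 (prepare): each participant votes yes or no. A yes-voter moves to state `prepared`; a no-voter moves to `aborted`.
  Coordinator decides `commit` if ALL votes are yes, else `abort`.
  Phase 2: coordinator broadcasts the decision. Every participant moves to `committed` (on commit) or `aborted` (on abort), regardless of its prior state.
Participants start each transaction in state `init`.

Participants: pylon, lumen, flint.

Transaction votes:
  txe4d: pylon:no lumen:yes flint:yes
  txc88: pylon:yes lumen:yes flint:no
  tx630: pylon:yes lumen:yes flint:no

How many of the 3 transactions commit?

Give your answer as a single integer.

txe4d: no from pylon -> abort (commits=0)
txc88: no from flint -> abort (commits=0)
tx630: no from flint -> abort (commits=0)

Answer: 0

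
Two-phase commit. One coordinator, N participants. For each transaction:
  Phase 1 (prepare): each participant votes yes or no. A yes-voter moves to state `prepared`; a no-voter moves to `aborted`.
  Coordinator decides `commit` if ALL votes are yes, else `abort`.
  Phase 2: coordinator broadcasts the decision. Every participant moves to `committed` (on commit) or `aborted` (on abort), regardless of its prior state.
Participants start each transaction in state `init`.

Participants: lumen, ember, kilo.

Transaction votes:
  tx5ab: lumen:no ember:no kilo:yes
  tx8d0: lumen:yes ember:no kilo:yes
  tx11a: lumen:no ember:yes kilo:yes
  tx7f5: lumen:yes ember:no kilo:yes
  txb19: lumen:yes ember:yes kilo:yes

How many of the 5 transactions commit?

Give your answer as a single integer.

Answer: 1

Derivation:
tx5ab: no from lumen, ember -> abort (commits=0)
tx8d0: no from ember -> abort (commits=0)
tx11a: no from lumen -> abort (commits=0)
tx7f5: no from ember -> abort (commits=0)
txb19: all yes -> commit (commits=1)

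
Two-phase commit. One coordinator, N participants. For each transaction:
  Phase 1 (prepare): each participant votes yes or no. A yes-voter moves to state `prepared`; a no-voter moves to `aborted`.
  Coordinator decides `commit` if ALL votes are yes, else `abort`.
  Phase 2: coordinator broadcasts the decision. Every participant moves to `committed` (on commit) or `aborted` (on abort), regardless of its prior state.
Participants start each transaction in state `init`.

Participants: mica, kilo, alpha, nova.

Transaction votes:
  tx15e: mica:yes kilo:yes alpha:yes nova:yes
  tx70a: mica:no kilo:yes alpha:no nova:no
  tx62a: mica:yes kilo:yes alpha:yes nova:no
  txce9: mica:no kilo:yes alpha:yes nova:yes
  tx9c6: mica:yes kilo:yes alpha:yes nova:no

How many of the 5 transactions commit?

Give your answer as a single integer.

tx15e: all yes -> commit (commits=1)
tx70a: no from mica, alpha, nova -> abort (commits=1)
tx62a: no from nova -> abort (commits=1)
txce9: no from mica -> abort (commits=1)
tx9c6: no from nova -> abort (commits=1)

Answer: 1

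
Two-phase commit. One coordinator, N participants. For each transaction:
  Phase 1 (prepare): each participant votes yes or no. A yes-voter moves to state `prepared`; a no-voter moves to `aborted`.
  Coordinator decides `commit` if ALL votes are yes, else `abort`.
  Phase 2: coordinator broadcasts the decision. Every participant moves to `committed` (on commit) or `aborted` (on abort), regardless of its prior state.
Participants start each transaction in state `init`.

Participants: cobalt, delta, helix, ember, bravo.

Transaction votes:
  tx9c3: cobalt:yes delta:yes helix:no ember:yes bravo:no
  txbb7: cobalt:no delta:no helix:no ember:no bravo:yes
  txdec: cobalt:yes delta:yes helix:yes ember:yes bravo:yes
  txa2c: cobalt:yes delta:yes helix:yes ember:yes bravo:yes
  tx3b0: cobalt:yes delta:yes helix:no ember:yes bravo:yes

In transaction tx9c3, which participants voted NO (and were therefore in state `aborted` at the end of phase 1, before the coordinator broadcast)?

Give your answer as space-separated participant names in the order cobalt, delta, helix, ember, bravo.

Txn tx9c3 phase 1: cobalt yes -> prepared; delta yes -> prepared; helix no -> aborted; ember yes -> prepared; bravo no -> aborted

Answer: helix bravo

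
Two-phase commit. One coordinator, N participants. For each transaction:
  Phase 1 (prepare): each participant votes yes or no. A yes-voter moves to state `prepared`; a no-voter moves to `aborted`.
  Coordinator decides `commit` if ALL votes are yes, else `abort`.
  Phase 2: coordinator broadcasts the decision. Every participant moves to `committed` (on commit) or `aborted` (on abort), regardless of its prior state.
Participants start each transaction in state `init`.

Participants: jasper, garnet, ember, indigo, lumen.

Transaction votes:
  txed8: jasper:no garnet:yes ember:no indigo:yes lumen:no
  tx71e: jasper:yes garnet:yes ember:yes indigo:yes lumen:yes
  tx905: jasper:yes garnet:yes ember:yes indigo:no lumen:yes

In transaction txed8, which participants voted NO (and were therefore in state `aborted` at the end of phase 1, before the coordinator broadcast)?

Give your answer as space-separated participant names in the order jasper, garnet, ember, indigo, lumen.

Txn txed8 phase 1: jasper no -> aborted; garnet yes -> prepared; ember no -> aborted; indigo yes -> prepared; lumen no -> aborted

Answer: jasper ember lumen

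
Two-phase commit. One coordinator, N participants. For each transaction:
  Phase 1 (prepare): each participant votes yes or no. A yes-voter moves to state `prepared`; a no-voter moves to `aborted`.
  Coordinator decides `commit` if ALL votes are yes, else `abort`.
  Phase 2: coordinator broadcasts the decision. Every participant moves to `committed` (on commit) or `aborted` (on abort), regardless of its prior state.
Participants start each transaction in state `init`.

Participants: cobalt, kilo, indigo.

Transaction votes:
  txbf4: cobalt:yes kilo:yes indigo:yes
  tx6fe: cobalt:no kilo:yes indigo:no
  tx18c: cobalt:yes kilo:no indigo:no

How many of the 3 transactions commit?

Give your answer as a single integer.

txbf4: all yes -> commit (commits=1)
tx6fe: no from cobalt, indigo -> abort (commits=1)
tx18c: no from kilo, indigo -> abort (commits=1)

Answer: 1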